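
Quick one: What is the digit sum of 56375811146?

5+6+3+7+5+8+1+1+1+4+6 = 47

47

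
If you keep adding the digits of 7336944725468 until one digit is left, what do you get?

5

7+3+3+6+9+4+4+7+2+5+4+6+8 = 68
6+8 = 14
1+4 = 5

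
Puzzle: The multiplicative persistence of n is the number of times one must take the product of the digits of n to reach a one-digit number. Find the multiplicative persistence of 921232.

3

921232 → 216 → 12 → 2 (3 steps)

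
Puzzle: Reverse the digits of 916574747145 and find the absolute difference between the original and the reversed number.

Reverse of 916574747145 is 541747475619.
|916574747145 − 541747475619| = 374827271526

374827271526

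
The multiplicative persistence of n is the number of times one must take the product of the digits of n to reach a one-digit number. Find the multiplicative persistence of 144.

144 → 16 → 6 (2 steps)

2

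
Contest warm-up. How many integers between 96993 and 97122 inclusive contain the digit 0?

The integers in [96993, 97122] that contain the digit 0: 97000, 97001, 97002, 97003, 97004, 97005, …, 97110, 97120.
112 qualify.

112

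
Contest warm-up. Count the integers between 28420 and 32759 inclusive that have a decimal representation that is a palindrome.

The integers in [28420, 32759] that have a decimal representation that is a palindrome: 28482, 28582, 28682, 28782, 28882, 28982, …, 32623, 32723.
44 qualify.

44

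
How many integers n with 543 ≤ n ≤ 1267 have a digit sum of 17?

50

The integers in [543, 1267] that have a digit sum of 17: 548, 557, 566, 575, 584, 593, …, 1196, 1259.
50 qualify.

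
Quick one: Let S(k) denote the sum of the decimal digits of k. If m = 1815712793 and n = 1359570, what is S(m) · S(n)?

S(1815712793) = 1+8+1+5+7+1+2+7+9+3 = 44.
S(1359570) = 1+3+5+9+5+7+0 = 30.
44 · 30 = 1320.

1320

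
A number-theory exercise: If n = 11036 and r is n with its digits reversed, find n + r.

74047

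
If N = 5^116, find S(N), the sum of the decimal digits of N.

5^116 = 1203706215242022408159986214115579574086313530134617622024961747229099273681640625
Sum of its 82 digits: 322.

322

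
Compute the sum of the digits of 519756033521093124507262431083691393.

5+1+9+7+5+6+0+3+3+5+2+1+0+9+3+1+2+4+5+0+7+2+6+2+4+3+1+0+8+3+6+9+1+3+9+3 = 138

138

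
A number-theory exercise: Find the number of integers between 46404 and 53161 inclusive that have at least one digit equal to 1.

2549

The integers in [46404, 53161] that have at least one digit equal to 1: 46410, 46411, 46412, 46413, 46414, 46415, …, 53160, 53161.
2549 qualify.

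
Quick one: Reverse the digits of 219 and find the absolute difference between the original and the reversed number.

Reverse of 219 is 912.
|219 − 912| = 693

693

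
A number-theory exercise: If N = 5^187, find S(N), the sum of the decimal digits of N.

5^187 = 50978941156238472864924172728566777778915345766163801154364347308357212848417861150178875991045845950111470301635563373565673828125
Sum of its 131 digits: 599.

599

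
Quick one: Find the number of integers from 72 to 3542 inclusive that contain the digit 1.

1715

The integers in [72, 3542] that contain the digit 1: 81, 91, 100, 101, 102, 103, …, 3531, 3541.
1715 qualify.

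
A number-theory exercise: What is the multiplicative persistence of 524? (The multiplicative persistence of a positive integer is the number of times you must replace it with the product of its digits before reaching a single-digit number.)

2

524 → 40 → 0 (2 steps)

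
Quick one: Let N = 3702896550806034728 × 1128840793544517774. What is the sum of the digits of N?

174

3702896550806034728 × 1128840793544517774 = 4179980680825142018738239239857255472
Sum of its 37 digits: 174.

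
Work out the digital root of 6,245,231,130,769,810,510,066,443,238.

6+2+4+5+2+3+1+1+3+0+7+6+9+8+1+0+5+1+0+0+6+6+4+4+3+2+3+8 = 100
1+0+0 = 1

1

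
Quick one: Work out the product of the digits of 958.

360

9×5×8 = 360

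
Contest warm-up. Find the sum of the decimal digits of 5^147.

458

5^147 = 5605193857299268283694918333159664525121047767506063087028273135559164330743442405946552753448486328125
Sum of its 103 digits: 458.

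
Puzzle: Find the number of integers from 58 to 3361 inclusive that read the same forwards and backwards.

118

The integers in [58, 3361] that read the same forwards and backwards: 66, 77, 88, 99, 101, 111, …, 3223, 3333.
118 qualify.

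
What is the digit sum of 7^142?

7^142 = 1009070900075187879934194433318980336861560294920733696206957917126307891466567015160903161773357095564413691577856916049
Sum of its 121 digits: 547.

547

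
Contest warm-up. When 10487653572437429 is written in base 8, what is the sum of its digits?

73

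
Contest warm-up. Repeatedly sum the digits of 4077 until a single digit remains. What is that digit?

4+0+7+7 = 18
1+8 = 9

9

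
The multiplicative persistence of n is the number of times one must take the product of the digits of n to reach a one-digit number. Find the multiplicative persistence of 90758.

90758 → 0 (1 step)

1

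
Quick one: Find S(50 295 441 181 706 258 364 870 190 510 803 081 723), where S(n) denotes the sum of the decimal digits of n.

5+0+2+9+5+4+4+1+1+8+1+7+0+6+2+5+8+3+6+4+8+7+0+1+9+0+5+1+0+8+0+3+0+8+1+7+2+3 = 144

144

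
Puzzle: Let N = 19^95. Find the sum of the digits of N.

19^95 = 30310429509584222780856900250378474987891816698326495749294706687455340394943035990422804485156374905111232085580759135899
Sum of its 122 digits: 568.

568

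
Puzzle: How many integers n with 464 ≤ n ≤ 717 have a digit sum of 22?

6

The integers in [464, 717] that have a digit sum of 22: 499, 589, 598, 679, 688, 697.
6 qualify.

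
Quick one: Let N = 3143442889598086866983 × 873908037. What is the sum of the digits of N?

117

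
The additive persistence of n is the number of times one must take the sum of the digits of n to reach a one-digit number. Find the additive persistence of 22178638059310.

22178638059310 → 55 → 10 → 1 (3 steps)

3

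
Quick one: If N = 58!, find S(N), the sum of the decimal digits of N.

288

58! = 2350561331282878571829474910515074683828862318181142924420699914240000000000000
Sum of its 79 digits: 288.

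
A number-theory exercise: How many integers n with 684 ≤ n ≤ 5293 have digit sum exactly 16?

351

The integers in [684, 5293] that have digit sum exactly 16: 691, 709, 718, 727, 736, 745, …, 5281, 5290.
351 qualify.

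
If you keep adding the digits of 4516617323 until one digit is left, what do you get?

2

4+5+1+6+6+1+7+3+2+3 = 38
3+8 = 11
1+1 = 2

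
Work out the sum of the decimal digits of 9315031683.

39

9+3+1+5+0+3+1+6+8+3 = 39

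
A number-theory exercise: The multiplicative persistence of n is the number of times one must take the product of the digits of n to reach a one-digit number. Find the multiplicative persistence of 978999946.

3

978999946 → 79361856 → 272160 → 0 (3 steps)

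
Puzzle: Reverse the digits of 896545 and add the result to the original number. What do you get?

Reverse of 896545 is 545698.
896545 + 545698 = 1442243

1442243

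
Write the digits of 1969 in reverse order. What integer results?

Reversing 1969 gives 9691.

9691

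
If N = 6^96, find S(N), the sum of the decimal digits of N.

6^96 = 504103876157462118901767181449118688686067677834070116931382690099920633856
Sum of its 75 digits: 342.

342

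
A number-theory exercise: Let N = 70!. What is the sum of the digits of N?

70! = 11978571669969891796072783721689098736458938142546425857555362864628009582789845319680000000000000000
Sum of its 101 digits: 459.

459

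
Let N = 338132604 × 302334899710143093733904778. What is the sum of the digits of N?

162

338132604 × 302334899710143093733904778 = 102229286919069529496861305673181912
Sum of its 36 digits: 162.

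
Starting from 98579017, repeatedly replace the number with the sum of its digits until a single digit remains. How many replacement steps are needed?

3

98579017 → 46 → 10 → 1 (3 steps)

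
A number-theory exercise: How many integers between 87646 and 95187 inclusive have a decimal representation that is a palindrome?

76

The integers in [87646, 95187] that have a decimal representation that is a palindrome: 87678, 87778, 87878, 87978, 88088, 88188, …, 95059, 95159.
76 qualify.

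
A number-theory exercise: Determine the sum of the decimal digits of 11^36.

172

11^36 = 30912680532870672635673352936887453361
Sum of its 38 digits: 172.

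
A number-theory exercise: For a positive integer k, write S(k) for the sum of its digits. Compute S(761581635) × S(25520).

S(761581635) = 7+6+1+5+8+1+6+3+5 = 42.
S(25520) = 2+5+5+2+0 = 14.
42 · 14 = 588.

588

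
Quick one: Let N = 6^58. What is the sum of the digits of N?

171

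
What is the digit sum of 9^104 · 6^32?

576

9^104 · 6^32 = 13869506038042016837567628894911836090658633832048108972969482239607211244850160793549910200942886146787145579983843251716096
Sum of its 125 digits: 576.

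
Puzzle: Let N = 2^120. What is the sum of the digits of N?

2^120 = 1329227995784915872903807060280344576
Sum of its 37 digits: 172.

172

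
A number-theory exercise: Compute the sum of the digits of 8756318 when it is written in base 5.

18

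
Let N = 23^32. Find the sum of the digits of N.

23^32 = 37608910510519071039902074217516707306379521
Sum of its 44 digits: 169.

169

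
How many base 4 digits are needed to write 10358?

10358 in base 4 is 2201312, which has 7 digits.

7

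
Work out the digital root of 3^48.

9

The digital root of n equals n mod 9 (or 9 when 9 | n), so we need 3^48 mod 9.
3^48 ≡ 0 (mod 9), so the digital root is 9.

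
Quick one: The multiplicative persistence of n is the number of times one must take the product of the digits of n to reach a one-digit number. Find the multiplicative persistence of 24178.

24178 → 448 → 128 → 16 → 6 (4 steps)

4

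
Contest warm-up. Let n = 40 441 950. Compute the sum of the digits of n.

4+0+4+4+1+9+5+0 = 27

27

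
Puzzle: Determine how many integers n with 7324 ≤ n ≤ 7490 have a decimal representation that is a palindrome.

The integers in [7324, 7490] that have a decimal representation that is a palindrome: 7337, 7447.
2 qualify.

2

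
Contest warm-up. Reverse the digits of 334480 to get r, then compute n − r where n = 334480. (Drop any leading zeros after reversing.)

250047

Reverse of 334480 is 84433.
334480 − 84433 = 250047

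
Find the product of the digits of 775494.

7×7×5×4×9×4 = 35280

35280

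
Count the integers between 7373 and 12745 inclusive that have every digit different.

1863

The integers in [7373, 12745] that have every digit different: 7380, 7381, 7382, 7384, 7385, 7386, …, 12743, 12745.
1863 qualify.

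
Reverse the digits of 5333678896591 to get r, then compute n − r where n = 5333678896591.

3376690133256

Reverse of 5333678896591 is 1956988763335.
5333678896591 − 1956988763335 = 3376690133256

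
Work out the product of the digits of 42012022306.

0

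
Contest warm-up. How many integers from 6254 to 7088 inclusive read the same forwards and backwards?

The integers in [6254, 7088] that read the same forwards and backwards: 6336, 6446, 6556, 6666, 6776, 6886, 6996, 7007.
8 qualify.

8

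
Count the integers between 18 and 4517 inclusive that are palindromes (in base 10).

133

The integers in [18, 4517] that are palindromes (in base 10): 22, 33, 44, 55, 66, 77, …, 4334, 4444.
133 qualify.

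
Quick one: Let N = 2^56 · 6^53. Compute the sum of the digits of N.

306

2^56 · 6^53 = 12580445698562971846648053884633563687579295758741904818176
Sum of its 59 digits: 306.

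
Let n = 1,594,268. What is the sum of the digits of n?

35

1+5+9+4+2+6+8 = 35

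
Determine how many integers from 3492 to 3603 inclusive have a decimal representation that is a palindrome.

The integers in [3492, 3603] that have a decimal representation that is a palindrome: 3553.
1 qualifies.

1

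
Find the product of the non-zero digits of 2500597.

2×5×5×9×7 = 3150

3150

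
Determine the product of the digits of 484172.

4×8×4×1×7×2 = 1792

1792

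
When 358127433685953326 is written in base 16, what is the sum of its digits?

358127433685953326 in base 16 is 4F85300E52C6B2E.
Digit sum: 4+15+8+5+3+0+0+14+5+2+12+6+11+2+14 = 101.

101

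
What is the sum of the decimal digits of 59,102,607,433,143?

5+9+1+0+2+6+0+7+4+3+3+1+4+3 = 48

48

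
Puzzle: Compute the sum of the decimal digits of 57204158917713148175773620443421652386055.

5+7+2+0+4+1+5+8+9+1+7+7+1+3+1+4+8+1+7+5+7+7+3+6+2+0+4+4+3+4+2+1+6+5+2+3+8+6+0+5+5 = 169

169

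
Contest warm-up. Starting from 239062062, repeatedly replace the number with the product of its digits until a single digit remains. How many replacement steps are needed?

1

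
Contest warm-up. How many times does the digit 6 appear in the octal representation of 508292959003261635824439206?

7

508292959003261635824439206 in base 8 is 322163161025006752707663747646.
The digit 6 appears 7 times.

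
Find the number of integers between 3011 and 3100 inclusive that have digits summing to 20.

2

The integers in [3011, 3100] that have digits summing to 20: 3089, 3098.
2 qualify.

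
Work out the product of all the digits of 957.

9×5×7 = 315

315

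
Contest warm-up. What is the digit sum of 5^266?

5^266 = 843375835458441857947885924101601520616796910589480604006221042008651543277580767380030029635965647125053446674428678085644052631526557294302051150103327614715453819371759891510009765625
Sum of its 186 digits: 781.

781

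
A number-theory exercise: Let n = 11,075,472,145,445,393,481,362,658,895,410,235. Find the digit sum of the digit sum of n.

First digit sum: 145.
1+4+5 = 10.

10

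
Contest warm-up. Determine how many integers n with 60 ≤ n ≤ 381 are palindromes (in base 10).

32

The integers in [60, 381] that are palindromes (in base 10): 66, 77, 88, 99, 101, 111, …, 363, 373.
32 qualify.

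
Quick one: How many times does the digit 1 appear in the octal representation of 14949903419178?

2

14949903419178 in base 8 is 331431353543452.
The digit 1 appears 2 times.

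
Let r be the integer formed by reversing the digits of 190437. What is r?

734091

Reversing 190437 gives 734091.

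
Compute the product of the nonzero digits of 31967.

3×1×9×6×7 = 1134

1134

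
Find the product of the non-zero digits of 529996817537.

257191200

5×2×9×9×9×6×8×1×7×5×3×7 = 257191200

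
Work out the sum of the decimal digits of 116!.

116! = 33931086844518982011982560935885732032396635556994207701963662088123265314176330336254535971207181169698868584991941607780111073928236261199604691797570505851011072000000000000000000000000000
Sum of its 191 digits: 729.

729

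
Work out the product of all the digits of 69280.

6×9×2×8×0 = 0

0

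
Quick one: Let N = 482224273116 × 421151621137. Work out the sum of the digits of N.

105

482224273116 × 421151621137 = 203089534374414846452892
Sum of its 24 digits: 105.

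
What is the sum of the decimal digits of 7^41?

148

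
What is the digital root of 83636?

8+3+6+3+6 = 26
2+6 = 8

8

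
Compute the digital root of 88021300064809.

8+8+0+2+1+3+0+0+0+6+4+8+0+9 = 49
4+9 = 13
1+3 = 4

4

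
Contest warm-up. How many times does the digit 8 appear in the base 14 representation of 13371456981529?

13371456981529 in base 14 is 343279485773.
The digit 8 appears 1 time.

1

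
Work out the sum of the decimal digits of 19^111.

19^111 = 8742783133586211652559990374704055804178644734417494500073558586145712200039147185104301989484242918343250260456094222377310009032398945680219
Sum of its 142 digits: 586.

586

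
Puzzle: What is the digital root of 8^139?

The digital root of n equals n mod 9 (or 9 when 9 | n), so we need 8^139 mod 9.
8^139 ≡ 8 (mod 9), so the digital root is 8.

8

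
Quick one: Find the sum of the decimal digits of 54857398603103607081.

5+4+8+5+7+3+9+8+6+0+3+1+0+3+6+0+7+0+8+1 = 84

84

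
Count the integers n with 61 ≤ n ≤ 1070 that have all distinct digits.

718

The integers in [61, 1070] that have all distinct digits: 61, 62, 63, 64, 65, 67, …, 1068, 1069.
718 qualify.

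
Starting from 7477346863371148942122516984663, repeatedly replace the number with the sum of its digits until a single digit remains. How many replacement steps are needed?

7477346863371148942122516984663 → 147 → 12 → 3 (3 steps)

3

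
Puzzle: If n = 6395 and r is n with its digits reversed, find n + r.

12331

Reverse of 6395 is 5936.
6395 + 5936 = 12331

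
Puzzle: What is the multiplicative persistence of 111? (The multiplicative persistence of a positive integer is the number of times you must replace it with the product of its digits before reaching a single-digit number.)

1

111 → 1 (1 step)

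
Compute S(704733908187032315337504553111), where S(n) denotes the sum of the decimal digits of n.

109

7+0+4+7+3+3+9+0+8+1+8+7+0+3+2+3+1+5+3+3+7+5+0+4+5+5+3+1+1+1 = 109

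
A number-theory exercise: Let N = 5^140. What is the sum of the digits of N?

403

5^140 = 71746481373430634031294954664443705921549411424077607513961896135157303433516062796115875244140625
Sum of its 98 digits: 403.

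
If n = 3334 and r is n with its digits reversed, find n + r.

7667

Reverse of 3334 is 4333.
3334 + 4333 = 7667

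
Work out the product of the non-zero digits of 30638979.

3×6×3×8×9×7×9 = 244944

244944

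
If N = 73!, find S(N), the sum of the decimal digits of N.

73! = 4470115461512684340891257138125051110076800700282905015819080092370422104067183317016903680000000000000000
Sum of its 106 digits: 315.

315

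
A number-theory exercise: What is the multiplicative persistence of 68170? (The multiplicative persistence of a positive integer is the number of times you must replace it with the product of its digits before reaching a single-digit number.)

1

68170 → 0 (1 step)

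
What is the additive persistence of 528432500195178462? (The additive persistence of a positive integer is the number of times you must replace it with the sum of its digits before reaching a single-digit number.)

2

528432500195178462 → 72 → 9 (2 steps)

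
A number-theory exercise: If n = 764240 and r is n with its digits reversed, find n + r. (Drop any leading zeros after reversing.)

Reverse of 764240 is 42467.
764240 + 42467 = 806707

806707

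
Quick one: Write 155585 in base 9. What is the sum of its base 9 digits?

25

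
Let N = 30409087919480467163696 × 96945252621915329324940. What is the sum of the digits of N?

30409087919480467163696 × 96945252621915329324940 = 2948016710356067526176983245131677696155378240
Sum of its 46 digits: 204.

204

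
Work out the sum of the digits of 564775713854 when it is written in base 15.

86

564775713854 in base 15 is EA577873BE.
Digit sum: 14+10+5+7+7+8+7+3+11+14 = 86.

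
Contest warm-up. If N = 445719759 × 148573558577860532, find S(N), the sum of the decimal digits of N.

120

445719759 × 148573558577860532 = 66222170723096379058651788
Sum of its 26 digits: 120.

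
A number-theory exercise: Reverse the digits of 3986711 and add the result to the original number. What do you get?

5163604

Reverse of 3986711 is 1176893.
3986711 + 1176893 = 5163604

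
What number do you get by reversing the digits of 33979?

Reversing 33979 gives 97933.

97933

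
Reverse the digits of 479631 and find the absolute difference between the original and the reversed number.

342657

Reverse of 479631 is 136974.
|479631 − 136974| = 342657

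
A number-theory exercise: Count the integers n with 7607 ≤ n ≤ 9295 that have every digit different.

835

The integers in [7607, 9295] that have every digit different: 7608, 7609, 7610, 7612, 7613, 7614, …, 9286, 9287.
835 qualify.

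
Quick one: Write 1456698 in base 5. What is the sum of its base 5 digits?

22

1456698 in base 5 is 333103243.
Digit sum: 3+3+3+1+0+3+2+4+3 = 22.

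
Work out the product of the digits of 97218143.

12096

9×7×2×1×8×1×4×3 = 12096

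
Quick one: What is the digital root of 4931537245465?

4+9+3+1+5+3+7+2+4+5+4+6+5 = 58
5+8 = 13
1+3 = 4
(Equivalently, 4931537245465 mod 9 = 4.)

4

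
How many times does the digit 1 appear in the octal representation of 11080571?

2

11080571 in base 8 is 52211573.
The digit 1 appears 2 times.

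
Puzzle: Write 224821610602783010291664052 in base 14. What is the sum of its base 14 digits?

224821610602783010291664052 in base 14 is D9D0BA3765C545403AD80BA.
Digit sum: 13+9+13+0+11+10+3+7+6+5+12+5+4+5+4+0+3+10+13+8+0+11+10 = 162.

162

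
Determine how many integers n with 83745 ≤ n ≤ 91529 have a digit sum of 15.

The integers in [83745, 91529] that have a digit sum of 15: 84003, 84012, 84021, 84030, 84102, 84111, …, 91410, 91500.
69 qualify.

69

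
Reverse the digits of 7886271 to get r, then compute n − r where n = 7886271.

Reverse of 7886271 is 1726887.
7886271 − 1726887 = 6159384

6159384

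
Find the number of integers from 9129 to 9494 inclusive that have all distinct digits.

The integers in [9129, 9494] that have all distinct digits: 9130, 9132, 9134, 9135, 9136, 9137, …, 9486, 9487.
210 qualify.

210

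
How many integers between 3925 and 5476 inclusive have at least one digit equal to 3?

The integers in [3925, 5476] that have at least one digit equal to 3: 3925, 3926, 3927, 3928, 3929, 3930, …, 5463, 5473.
520 qualify.

520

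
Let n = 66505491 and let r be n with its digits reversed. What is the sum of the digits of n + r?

Reversal of 66505491 is 19450566; 66505491 + 19450566 = 85956057.
Digit sum of 85956057: 8+5+9+5+6+0+5+7 = 45.

45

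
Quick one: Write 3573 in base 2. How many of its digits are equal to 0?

3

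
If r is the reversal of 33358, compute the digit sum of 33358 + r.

Reversal of 33358 is 85333; 33358 + 85333 = 118691.
Digit sum of 118691: 1+1+8+6+9+1 = 26.

26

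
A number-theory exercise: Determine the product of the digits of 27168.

2×7×1×6×8 = 672

672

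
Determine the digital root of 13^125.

7

The digital root of n equals n mod 9 (or 9 when 9 | n), so we need 13^125 mod 9.
13^125 ≡ 7 (mod 9), so the digital root is 7.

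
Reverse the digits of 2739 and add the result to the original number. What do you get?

Reverse of 2739 is 9372.
2739 + 9372 = 12111

12111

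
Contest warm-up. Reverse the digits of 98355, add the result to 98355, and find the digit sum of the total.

Reversal of 98355 is 55389; 98355 + 55389 = 153744.
Digit sum of 153744: 1+5+3+7+4+4 = 24.

24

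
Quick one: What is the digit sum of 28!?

28! = 304888344611713860501504000000
Sum of its 30 digits: 90.

90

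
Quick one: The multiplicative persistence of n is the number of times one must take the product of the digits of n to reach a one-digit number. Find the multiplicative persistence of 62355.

62355 → 900 → 0 (2 steps)

2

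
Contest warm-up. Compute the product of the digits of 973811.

9×7×3×8×1×1 = 1512

1512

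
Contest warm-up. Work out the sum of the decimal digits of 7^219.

793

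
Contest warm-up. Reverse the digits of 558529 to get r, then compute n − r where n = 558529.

Reverse of 558529 is 925855.
558529 − 925855 = -367326

-367326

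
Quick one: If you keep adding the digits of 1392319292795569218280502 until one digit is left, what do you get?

2

1+3+9+2+3+1+9+2+9+2+7+9+5+5+6+9+2+1+8+2+8+0+5+0+2 = 110
1+1+0 = 2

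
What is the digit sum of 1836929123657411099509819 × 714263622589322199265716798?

1836929123657411099509819 × 714263622589322199265716798 = 1312051650303371450127917100205745681503389474239562
Sum of its 52 digits: 186.

186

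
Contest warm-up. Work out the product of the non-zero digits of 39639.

4374

3×9×6×3×9 = 4374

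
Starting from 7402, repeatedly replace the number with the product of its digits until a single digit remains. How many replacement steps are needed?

1

7402 → 0 (1 step)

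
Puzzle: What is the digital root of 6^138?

The digital root of n equals n mod 9 (or 9 when 9 | n), so we need 6^138 mod 9.
6^138 ≡ 0 (mod 9), so the digital root is 9.

9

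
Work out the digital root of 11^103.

2

The digital root of n equals n mod 9 (or 9 when 9 | n), so we need 11^103 mod 9.
11^103 ≡ 2 (mod 9), so the digital root is 2.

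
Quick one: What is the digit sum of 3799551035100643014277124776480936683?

156

3+7+9+9+5+5+1+0+3+5+1+0+0+6+4+3+0+1+4+2+7+7+1+2+4+7+7+6+4+8+0+9+3+6+6+8+3 = 156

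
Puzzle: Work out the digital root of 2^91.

2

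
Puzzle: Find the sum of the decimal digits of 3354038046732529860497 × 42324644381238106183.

188

3354038046732529860497 × 42324644381238106183 = 141958467569096802566943323224373463152951
Sum of its 42 digits: 188.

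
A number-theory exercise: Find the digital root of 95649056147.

9+5+6+4+9+0+5+6+1+4+7 = 56
5+6 = 11
1+1 = 2

2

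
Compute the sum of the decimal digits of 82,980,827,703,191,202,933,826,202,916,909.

8+2+9+8+0+8+2+7+7+0+3+1+9+1+2+0+2+9+3+3+8+2+6+2+0+2+9+1+6+9+0+9 = 138

138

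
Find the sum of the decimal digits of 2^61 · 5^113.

2^61 · 5^113 = 22204460492503130808472633361816406250000000000000000000000000000000000000000000000000000000000000
Sum of its 98 digits: 130.

130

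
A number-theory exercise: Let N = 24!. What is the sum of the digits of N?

24! = 620448401733239439360000
Sum of its 24 digits: 81.

81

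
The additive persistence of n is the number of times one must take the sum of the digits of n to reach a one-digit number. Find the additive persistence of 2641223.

2

2641223 → 20 → 2 (2 steps)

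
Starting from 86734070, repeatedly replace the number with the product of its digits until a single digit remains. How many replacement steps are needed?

1

86734070 → 0 (1 step)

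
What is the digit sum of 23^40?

23^40 = 2945190837423705167875564697729320458241471826430830401
Sum of its 55 digits: 238.

238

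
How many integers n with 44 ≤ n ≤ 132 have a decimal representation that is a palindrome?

The integers in [44, 132] that have a decimal representation that is a palindrome: 44, 55, 66, 77, 88, 99, 101, 111, 121, 131.
10 qualify.

10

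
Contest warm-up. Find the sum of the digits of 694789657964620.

88

6+9+4+7+8+9+6+5+7+9+6+4+6+2+0 = 88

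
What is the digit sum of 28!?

28! = 304888344611713860501504000000
Sum of its 30 digits: 90.

90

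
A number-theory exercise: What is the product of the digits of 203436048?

0

2×0×3×4×3×6×0×4×8 = 0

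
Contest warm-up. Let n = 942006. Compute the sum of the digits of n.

21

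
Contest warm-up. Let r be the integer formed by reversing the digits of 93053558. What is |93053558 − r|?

7518519

Reverse of 93053558 is 85535039.
|93053558 − 85535039| = 7518519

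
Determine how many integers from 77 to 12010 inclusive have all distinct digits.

5540

The integers in [77, 12010] that have all distinct digits: 78, 79, 80, 81, 82, 83, …, 10986, 10987.
5540 qualify.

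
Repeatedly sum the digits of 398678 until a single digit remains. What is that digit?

5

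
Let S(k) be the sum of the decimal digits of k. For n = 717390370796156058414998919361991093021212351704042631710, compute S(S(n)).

First digit sum: 231.
2+3+1 = 6.

6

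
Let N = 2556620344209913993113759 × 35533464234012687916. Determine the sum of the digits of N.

207

2556620344209913993113759 × 35533464234012687916 = 90845577560932186046695104194907457952636244
Sum of its 44 digits: 207.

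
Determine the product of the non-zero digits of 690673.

6804

6×9×6×7×3 = 6804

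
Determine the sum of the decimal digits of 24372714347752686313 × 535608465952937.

128

24372714347752686313 × 535608465952937 = 13054232142908953808136841182051281
Sum of its 35 digits: 128.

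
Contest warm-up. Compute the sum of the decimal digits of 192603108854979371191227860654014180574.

164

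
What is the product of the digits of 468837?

32256

4×6×8×8×3×7 = 32256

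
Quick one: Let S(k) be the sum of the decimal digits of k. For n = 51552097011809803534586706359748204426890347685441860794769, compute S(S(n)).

16

First digit sum: 277.
2+7+7 = 16.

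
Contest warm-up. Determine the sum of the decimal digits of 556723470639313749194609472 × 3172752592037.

189

556723470639313749194609472 × 3172752592037 = 1766345834518717363272089723435951974464
Sum of its 40 digits: 189.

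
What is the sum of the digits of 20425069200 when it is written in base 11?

60

20425069200 in base 11 is 8731467888.
Digit sum: 8+7+3+1+4+6+7+8+8+8 = 60.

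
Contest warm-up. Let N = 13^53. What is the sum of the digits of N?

241

13^53 = 109395050288514219040366056833567359441133418834382438145053
Sum of its 60 digits: 241.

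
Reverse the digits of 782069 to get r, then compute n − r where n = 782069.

Reverse of 782069 is 960287.
782069 − 960287 = -178218

-178218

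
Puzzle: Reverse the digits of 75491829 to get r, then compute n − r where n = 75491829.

Reverse of 75491829 is 92819457.
75491829 − 92819457 = -17327628

-17327628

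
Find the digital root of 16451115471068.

5

1+6+4+5+1+1+1+5+4+7+1+0+6+8 = 50
5+0 = 5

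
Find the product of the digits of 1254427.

1×2×5×4×4×2×7 = 2240

2240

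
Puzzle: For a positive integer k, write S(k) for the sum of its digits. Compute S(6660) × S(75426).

432

S(6660) = 6+6+6+0 = 18.
S(75426) = 7+5+4+2+6 = 24.
18 · 24 = 432.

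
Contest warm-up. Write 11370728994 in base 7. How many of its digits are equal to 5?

11370728994 in base 7 is 551530413252.
The digit 5 appears 4 times.

4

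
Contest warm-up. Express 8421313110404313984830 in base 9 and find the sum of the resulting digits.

102

8421313110404313984830 in base 9 is 84860617630622421874638.
Digit sum: 8+4+8+6+0+6+1+7+6+3+0+6+2+2+4+2+1+8+7+4+6+3+8 = 102.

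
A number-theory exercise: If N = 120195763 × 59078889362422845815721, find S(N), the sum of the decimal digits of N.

123

120195763 × 59078889362422845815721 = 7101032184108997481451942990123
Sum of its 31 digits: 123.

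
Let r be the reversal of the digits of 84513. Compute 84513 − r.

Reverse of 84513 is 31548.
84513 − 31548 = 52965

52965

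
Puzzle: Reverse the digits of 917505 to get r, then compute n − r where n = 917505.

Reverse of 917505 is 505719.
917505 − 505719 = 411786

411786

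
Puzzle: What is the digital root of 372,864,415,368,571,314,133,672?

3+7+2+8+6+4+4+1+5+3+6+8+5+7+1+3+1+4+1+3+3+6+7+2 = 100
1+0+0 = 1

1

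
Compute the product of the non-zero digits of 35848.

3×5×8×4×8 = 3840

3840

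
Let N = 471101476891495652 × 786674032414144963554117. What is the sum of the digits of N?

471101476891495652 × 786674032414144963554117 = 370603298502492015046828022882885772199284
Sum of its 42 digits: 186.

186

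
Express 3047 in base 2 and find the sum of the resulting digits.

9

3047 in base 2 is 101111100111.
Digit sum: 1+0+1+1+1+1+1+0+0+1+1+1 = 9.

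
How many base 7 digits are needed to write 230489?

7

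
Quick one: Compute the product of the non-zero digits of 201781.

2×1×7×8×1 = 112

112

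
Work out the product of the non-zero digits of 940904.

1296

9×4×9×4 = 1296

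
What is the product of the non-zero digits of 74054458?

89600

7×4×5×4×4×5×8 = 89600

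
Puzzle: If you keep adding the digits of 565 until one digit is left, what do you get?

5+6+5 = 16
1+6 = 7

7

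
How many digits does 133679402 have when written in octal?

9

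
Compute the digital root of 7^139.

7

The digital root of n equals n mod 9 (or 9 when 9 | n), so we need 7^139 mod 9.
7^139 ≡ 7 (mod 9), so the digital root is 7.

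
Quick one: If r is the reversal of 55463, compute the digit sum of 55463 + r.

28

Reversal of 55463 is 36455; 55463 + 36455 = 91918.
Digit sum of 91918: 9+1+9+1+8 = 28.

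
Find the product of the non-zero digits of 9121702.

252

9×1×2×1×7×2 = 252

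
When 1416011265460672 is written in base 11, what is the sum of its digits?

52

1416011265460672 in base 11 is 380204007018A81.
Digit sum: 3+8+0+2+0+4+0+0+7+0+1+8+10+8+1 = 52.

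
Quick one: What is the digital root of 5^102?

The digital root of n equals n mod 9 (or 9 when 9 | n), so we need 5^102 mod 9.
5^102 ≡ 1 (mod 9), so the digital root is 1.

1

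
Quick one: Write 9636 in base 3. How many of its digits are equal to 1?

4

9636 in base 3 is 111012220.
The digit 1 appears 4 times.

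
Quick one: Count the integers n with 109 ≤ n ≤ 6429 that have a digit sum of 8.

151

The integers in [109, 6429] that have a digit sum of 8: 116, 125, 134, 143, 152, 161, …, 6110, 6200.
151 qualify.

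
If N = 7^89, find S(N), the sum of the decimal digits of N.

364

7^89 = 1635782513474434908477160959077878011007714974754996979744938053160034289607
Sum of its 76 digits: 364.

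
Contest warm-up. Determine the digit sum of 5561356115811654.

5+5+6+1+3+5+6+1+1+5+8+1+1+6+5+4 = 63

63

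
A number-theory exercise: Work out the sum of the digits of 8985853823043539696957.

125

8+9+8+5+8+5+3+8+2+3+0+4+3+5+3+9+6+9+6+9+5+7 = 125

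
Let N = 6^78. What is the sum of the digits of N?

6^78 = 4963608617944918181428679924706605506341271472266715087241216
Sum of its 61 digits: 270.

270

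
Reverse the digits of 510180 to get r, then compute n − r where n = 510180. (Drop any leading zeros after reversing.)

Reverse of 510180 is 81015.
510180 − 81015 = 429165

429165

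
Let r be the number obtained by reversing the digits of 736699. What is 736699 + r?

1733336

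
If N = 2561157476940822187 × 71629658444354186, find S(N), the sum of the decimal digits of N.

2561157476940822187 × 71629658444354186 = 183454835295475025377474859075124782
Sum of its 36 digits: 170.

170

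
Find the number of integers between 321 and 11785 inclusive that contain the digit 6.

The integers in [321, 11785] that contain the digit 6: 326, 336, 346, 356, 360, 361, …, 11769, 11776.
3882 qualify.

3882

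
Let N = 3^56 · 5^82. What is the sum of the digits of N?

3^56 · 5^82 = 1082257539164373066398744218146731773974957881156999661698137060739099979400634765625
Sum of its 85 digits: 423.

423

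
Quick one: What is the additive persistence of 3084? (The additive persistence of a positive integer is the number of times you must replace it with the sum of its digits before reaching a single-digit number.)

3084 → 15 → 6 (2 steps)

2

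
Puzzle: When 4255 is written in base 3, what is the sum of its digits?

4255 in base 3 is 12211121.
Digit sum: 1+2+2+1+1+1+2+1 = 11.

11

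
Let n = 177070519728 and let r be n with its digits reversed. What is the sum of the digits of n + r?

63

Reversal of 177070519728 is 827915070771; 177070519728 + 827915070771 = 1004985590499.
Digit sum of 1004985590499: 1+0+0+4+9+8+5+5+9+0+4+9+9 = 63.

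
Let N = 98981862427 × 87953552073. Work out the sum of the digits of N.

99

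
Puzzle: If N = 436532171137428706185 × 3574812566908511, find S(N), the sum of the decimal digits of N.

436532171137428706185 × 3574812566908511 = 1560520691241936931131496411994840535
Sum of its 37 digits: 150.

150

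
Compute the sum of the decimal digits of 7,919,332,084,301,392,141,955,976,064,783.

139

7+9+1+9+3+3+2+0+8+4+3+0+1+3+9+2+1+4+1+9+5+5+9+7+6+0+6+4+7+8+3 = 139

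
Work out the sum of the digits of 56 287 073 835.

5+6+2+8+7+0+7+3+8+3+5 = 54

54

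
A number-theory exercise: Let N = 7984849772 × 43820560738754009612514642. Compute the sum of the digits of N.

7984849772 × 43820560738754009612514642 = 349900594423752105218573347520361624
Sum of its 36 digits: 141.

141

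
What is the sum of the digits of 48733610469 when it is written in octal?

48733610469 in base 8 is 553057760745.
Digit sum: 5+5+3+0+5+7+7+6+0+7+4+5 = 54.

54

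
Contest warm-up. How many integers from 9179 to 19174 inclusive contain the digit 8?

3438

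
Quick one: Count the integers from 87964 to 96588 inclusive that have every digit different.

The integers in [87964, 96588] that have every digit different: 87964, 87965, 89012, 89013, 89014, 89015, …, 96584, 96587.
2606 qualify.

2606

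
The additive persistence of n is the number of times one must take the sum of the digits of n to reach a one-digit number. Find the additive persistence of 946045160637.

946045160637 → 51 → 6 (2 steps)

2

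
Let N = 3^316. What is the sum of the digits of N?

621

3^316 = 5892729306312396475141709920755116134768208062212821158643032199330518356549590227890947804126424422725371281829262922720655337637312464378621541132721
Sum of its 151 digits: 621.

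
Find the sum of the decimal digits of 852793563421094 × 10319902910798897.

852793563421094 × 10319902910798897 = 8800746777459911745419961733318
Sum of its 31 digits: 154.

154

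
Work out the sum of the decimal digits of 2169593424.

45

2+1+6+9+5+9+3+4+2+4 = 45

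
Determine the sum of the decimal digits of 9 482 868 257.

9+4+8+2+8+6+8+2+5+7 = 59

59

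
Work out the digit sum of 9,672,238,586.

56

9+6+7+2+2+3+8+5+8+6 = 56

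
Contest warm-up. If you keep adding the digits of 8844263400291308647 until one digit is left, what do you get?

8+8+4+4+2+6+3+4+0+0+2+9+1+3+0+8+6+4+7 = 79
7+9 = 16
1+6 = 7

7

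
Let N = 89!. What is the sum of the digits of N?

549

89! = 16507955160908461081216919262453619309839666236496541854913520707833171034378509739399912570787600662729080382999756800000000000000000000
Sum of its 137 digits: 549.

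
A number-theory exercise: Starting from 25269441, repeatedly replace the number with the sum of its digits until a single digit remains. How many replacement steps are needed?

2

25269441 → 33 → 6 (2 steps)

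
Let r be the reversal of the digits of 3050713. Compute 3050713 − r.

-119790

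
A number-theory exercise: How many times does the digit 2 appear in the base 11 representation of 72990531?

72990531 in base 11 is 38223959.
The digit 2 appears 2 times.

2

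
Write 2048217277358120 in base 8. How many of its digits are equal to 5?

2048217277358120 in base 8 is 72155367717260050.
The digit 5 appears 3 times.

3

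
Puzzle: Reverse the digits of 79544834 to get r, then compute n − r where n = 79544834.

Reverse of 79544834 is 43844597.
79544834 − 43844597 = 35700237

35700237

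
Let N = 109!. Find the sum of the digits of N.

109! = 144385958320249358220488210246279753379312820313396029159834075622223337844983482099636001195615259277084033387619818092804737714758384244334160217374720000000000000000000000000
Sum of its 177 digits: 657.

657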